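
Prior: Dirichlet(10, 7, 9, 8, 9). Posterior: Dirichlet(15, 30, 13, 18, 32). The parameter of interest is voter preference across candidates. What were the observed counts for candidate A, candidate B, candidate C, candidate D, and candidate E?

counts (5, 23, 4, 10, 23)

For a Dirichlet(α) prior with multinomial counts c, the posterior is Dirichlet(α + c) componentwise.
Counts are posterior − prior componentwise: 15−10=5, 30−7=23, 13−9=4, 18−8=10, 32−9=23.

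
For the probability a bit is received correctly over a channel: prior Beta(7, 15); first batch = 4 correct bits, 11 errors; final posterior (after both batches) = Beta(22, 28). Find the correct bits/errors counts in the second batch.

11 correct bits and 2 errors

Sequential conjugate updates are equivalent to a single update on the pooled data, so total successes = posterior α − prior α and total failures = posterior β − prior β.
Total across both batches: 22−7=15 correct bits, 28−15=13 errors.
Subtract the first batch: 15−4=11 correct bits and 13−11=2 errors.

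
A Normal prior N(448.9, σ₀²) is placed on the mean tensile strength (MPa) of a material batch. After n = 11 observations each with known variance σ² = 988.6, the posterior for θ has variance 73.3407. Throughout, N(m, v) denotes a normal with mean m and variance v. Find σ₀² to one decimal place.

σ₀² = 398.7

For the Normal–Normal model with known σ², precisions add: τ_n = τ₀ + n/σ².
So 1/σ₀² = 1/73.3407 − 11/988.6 = 0.013635 − 0.011127 = 0.002508.
Hence σ₀² = 1/0.002508 ≈ 398.7.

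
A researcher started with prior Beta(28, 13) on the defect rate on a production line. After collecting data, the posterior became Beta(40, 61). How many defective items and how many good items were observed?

Beta is conjugate to the binomial likelihood: posterior = Beta(α+s, β+f).
So s = 40 − 28 = 12 and f = 61 − 13 = 48.

12 defective items and 48 good items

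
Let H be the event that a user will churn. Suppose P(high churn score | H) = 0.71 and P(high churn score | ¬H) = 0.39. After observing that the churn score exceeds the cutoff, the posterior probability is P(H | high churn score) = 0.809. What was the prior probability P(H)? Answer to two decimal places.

Bayes' rule in odds form gives O(H|E) = O(H)·[P(E|H)/P(E|¬H)], hence O(H) = O(H|E)/LR.
Posterior odds = 0.809/(1−0.809) = 4.2356. LR = 0.71/0.39 = 1.8205.
Prior odds = 4.2356/1.8205 = 2.3266, so P(H) = 2.3266/(1+2.3266) ≈ 0.70.

P(H) = 0.70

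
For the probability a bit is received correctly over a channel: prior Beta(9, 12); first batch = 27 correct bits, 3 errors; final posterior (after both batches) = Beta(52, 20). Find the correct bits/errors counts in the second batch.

Because Beta–binomial updating is additive in the counts, the combined data contributed (α_post−α_prior, β_post−β_prior) successes and failures.
Total across both batches: 52−9=43 correct bits, 20−12=8 errors.
Subtract the first batch: 43−27=16 correct bits and 8−3=5 errors.

16 correct bits and 5 errors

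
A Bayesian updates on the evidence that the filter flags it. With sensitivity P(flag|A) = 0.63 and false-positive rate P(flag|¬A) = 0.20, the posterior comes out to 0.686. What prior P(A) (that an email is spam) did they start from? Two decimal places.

P(A) = 0.41

In odds form, posterior odds = prior odds × likelihood ratio, so prior odds = posterior odds ÷ LR.
Posterior odds = 0.686/(1−0.686) = 2.1847. LR = 0.63/0.20 = 3.1500.
Prior odds = 2.1847/3.1500 = 0.6936, so P(A) = 0.6936/(1+0.6936) ≈ 0.41.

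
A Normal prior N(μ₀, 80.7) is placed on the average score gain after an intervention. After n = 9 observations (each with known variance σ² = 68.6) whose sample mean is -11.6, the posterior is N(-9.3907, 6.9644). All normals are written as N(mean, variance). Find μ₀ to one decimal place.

μ₀ = 14.0

With known observation variance, the Normal–Normal posterior has precision τ_n = τ₀ + n/σ² and mean μ_n = (τ₀μ₀ + (n/σ²)x̄)/τ_n.
Here τ₀ = 1/80.7 = 0.012392 and τ_data = 9/68.6 = 0.131195, so τ_n = 0.143587.
Rearranging for μ₀: μ₀ = (μ_n·τ_n − τ_data·x̄)/τ₀ = (-9.3907·0.143587 − 0.131195·-11.6) / 0.012392 = 0.173480/0.012392 ≈ 14.0.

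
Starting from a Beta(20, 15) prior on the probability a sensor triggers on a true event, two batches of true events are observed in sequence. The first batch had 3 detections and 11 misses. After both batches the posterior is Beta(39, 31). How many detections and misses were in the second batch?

16 detections and 5 misses

Because Beta–binomial updating is additive in the counts, the combined data contributed (α_post−α_prior, β_post−β_prior) successes and failures.
Total across both batches: 39−20=19 detections, 31−15=16 misses.
Subtract the first batch: 19−3=16 detections and 16−11=5 misses.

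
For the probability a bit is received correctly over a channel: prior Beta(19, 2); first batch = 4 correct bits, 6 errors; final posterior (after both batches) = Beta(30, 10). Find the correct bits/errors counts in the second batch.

7 correct bits and 2 errors

Because Beta–binomial updating is additive in the counts, the combined data contributed (α_post−α_prior, β_post−β_prior) successes and failures.
Total across both batches: 30−19=11 correct bits, 10−2=8 errors.
Subtract the first batch: 11−4=7 correct bits and 8−6=2 errors.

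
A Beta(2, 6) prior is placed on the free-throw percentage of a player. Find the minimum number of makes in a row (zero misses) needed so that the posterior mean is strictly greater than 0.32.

k = 1

After k makes and 0 misses the posterior is Beta(2+k, 6), with mean (2+k)/(2+6+k).
Set (2+k)/(8+k) > 0.32 and solve: k > (0.32·8 − 2)/(1 − 0.32) = 0.824.
The smallest integer exceeding 0.824 is 1.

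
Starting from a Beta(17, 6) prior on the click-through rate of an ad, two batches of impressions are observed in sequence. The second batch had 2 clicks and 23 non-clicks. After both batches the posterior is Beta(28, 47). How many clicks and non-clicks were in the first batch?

Because Beta–binomial updating is additive in the counts, the combined data contributed (α_post−α_prior, β_post−β_prior) successes and failures.
Total across both batches: 28−17=11 clicks, 47−6=41 non-clicks.
Subtract the second batch: 11−2=9 clicks and 41−23=18 non-clicks.

9 clicks and 18 non-clicks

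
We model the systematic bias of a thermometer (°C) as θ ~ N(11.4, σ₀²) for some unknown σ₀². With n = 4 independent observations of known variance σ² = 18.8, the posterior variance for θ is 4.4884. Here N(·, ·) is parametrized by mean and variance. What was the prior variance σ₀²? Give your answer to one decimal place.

Posterior precision equals prior precision plus data precision: 1/σ_n² = 1/σ₀² + n/σ².
So 1/σ₀² = 1/4.4884 − 4/18.8 = 0.222797 − 0.212766 = 0.010031.
Hence σ₀² = 1/0.010031 ≈ 99.7.

σ₀² = 99.7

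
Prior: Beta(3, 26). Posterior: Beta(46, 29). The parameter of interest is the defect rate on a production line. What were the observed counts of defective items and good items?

Beta is conjugate to the binomial likelihood: posterior = Beta(α+s, β+f).
Match parameters: s=46−3=43, f=29−26=3.

43 defective items and 3 good items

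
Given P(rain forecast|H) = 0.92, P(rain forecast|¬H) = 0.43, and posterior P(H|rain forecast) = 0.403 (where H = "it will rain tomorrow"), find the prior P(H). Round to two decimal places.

Bayes' rule in odds form gives O(H|E) = O(H)·[P(E|H)/P(E|¬H)], hence O(H) = O(H|E)/LR.
Posterior odds = 0.403/(1−0.403) = 0.6750. LR = 0.92/0.43 = 2.1395.
Prior odds = 0.6750/2.1395 = 0.3155, so P(H) = 0.3155/(1+0.3155) ≈ 0.24.

P(H) = 0.24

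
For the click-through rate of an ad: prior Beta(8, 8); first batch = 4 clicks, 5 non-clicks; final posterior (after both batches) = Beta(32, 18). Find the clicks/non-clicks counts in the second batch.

Sequential conjugate updates are equivalent to a single update on the pooled data, so total successes = posterior α − prior α and total failures = posterior β − prior β.
Total across both batches: 32−8=24 clicks, 18−8=10 non-clicks.
Subtract the first batch: 24−4=20 clicks and 10−5=5 non-clicks.

20 clicks and 5 non-clicks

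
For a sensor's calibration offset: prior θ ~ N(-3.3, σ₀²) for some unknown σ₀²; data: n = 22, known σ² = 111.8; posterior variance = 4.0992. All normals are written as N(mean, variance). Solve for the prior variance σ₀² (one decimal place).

Posterior precision equals prior precision plus data precision: 1/σ_n² = 1/σ₀² + n/σ².
So 1/σ₀² = 1/4.0992 − 22/111.8 = 0.243950 − 0.196780 = 0.047170.
Hence σ₀² = 1/0.047170 ≈ 21.2.

σ₀² = 21.2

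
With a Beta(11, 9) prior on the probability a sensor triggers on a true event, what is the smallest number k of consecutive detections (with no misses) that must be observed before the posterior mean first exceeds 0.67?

After k detections and 0 misses the posterior is Beta(11+k, 9), with mean (11+k)/(11+9+k).
Set (11+k)/(20+k) > 0.67 and solve: k > (0.67·20 − 11)/(1 − 0.67) = 7.273.
The smallest integer exceeding 7.273 is 8.

k = 8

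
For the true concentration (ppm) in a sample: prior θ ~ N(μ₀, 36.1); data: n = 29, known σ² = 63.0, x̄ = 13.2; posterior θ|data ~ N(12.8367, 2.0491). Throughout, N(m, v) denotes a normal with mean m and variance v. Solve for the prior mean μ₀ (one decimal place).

μ₀ = 6.8

With known observation variance, the Normal–Normal posterior has precision τ_n = τ₀ + n/σ² and mean μ_n = (τ₀μ₀ + (n/σ²)x̄)/τ_n.
Here τ₀ = 1/36.1 = 0.027701 and τ_data = 29/63.0 = 0.460317, so τ_n = 0.488018.
Rearranging for μ₀: μ₀ = (μ_n·τ_n − τ_data·x̄)/τ₀ = (12.8367·0.488018 − 0.460317·13.2) / 0.027701 = 0.188356/0.027701 ≈ 6.8.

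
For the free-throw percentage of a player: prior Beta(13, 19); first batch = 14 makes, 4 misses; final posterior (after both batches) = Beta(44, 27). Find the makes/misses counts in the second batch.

Sequential conjugate updates are equivalent to a single update on the pooled data, so total successes = posterior α − prior α and total failures = posterior β − prior β.
Total across both batches: 44−13=31 makes, 27−19=8 misses.
Subtract the first batch: 31−14=17 makes and 8−4=4 misses.

17 makes and 4 misses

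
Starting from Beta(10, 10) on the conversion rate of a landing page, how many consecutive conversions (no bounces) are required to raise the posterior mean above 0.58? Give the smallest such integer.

After k conversions and 0 bounces the posterior is Beta(10+k, 10), with mean (10+k)/(10+10+k).
Set (10+k)/(20+k) > 0.58 and solve: k > (0.58·20 − 10)/(1 − 0.58) = 3.810.
The smallest integer exceeding 3.810 is 4.

k = 4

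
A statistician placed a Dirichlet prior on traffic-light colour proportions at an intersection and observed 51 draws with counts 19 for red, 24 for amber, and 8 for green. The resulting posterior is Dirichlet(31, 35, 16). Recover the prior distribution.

For a Dirichlet(α) prior with multinomial counts c, the posterior is Dirichlet(α + c) componentwise.
Subtract each count from the matching posterior parameter: 31−19=12, 35−24=11, 16−8=8.

Dirichlet(12, 11, 8)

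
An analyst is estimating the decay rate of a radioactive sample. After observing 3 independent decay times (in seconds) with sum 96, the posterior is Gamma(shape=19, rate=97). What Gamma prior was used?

Gamma(shape=16, rate=1)

Gamma–exponential conjugacy: posterior shape = α + n, posterior rate = β + Σtᵢ.
So α = 19 − 3 = 16 and β = 97 − 96 = 1.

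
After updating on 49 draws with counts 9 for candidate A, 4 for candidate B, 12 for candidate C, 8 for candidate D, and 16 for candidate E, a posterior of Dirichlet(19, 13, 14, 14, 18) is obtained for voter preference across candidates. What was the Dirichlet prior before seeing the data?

Dirichlet(10, 9, 2, 6, 2)

For a Dirichlet(α) prior with multinomial counts c, the posterior is Dirichlet(α + c) componentwise.
Subtract each count from the matching posterior parameter: 19−9=10, 13−4=9, 14−12=2, 14−8=6, 18−16=2.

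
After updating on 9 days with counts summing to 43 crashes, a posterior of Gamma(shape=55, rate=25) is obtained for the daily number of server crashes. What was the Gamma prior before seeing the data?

Gamma(shape=12, rate=16)

Gamma–Poisson conjugacy: posterior shape = α + Σxᵢ, posterior rate = β + n.
So α = 55 − 43 = 12 and β = 25 − 9 = 16.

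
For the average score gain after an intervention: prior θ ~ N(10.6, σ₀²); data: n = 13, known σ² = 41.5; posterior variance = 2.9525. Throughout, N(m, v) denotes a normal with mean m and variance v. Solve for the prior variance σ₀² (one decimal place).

σ₀² = 39.3

For the Normal–Normal model with known σ², precisions add: τ_n = τ₀ + n/σ².
So 1/σ₀² = 1/2.9525 − 13/41.5 = 0.338696 − 0.313253 = 0.025443.
Hence σ₀² = 1/0.025443 ≈ 39.3.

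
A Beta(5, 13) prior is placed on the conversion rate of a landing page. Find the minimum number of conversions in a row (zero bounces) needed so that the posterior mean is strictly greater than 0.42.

k = 5

After k conversions and 0 bounces the posterior is Beta(5+k, 13), with mean (5+k)/(5+13+k).
Set (5+k)/(18+k) > 0.42 and solve: k > (0.42·18 − 5)/(1 − 0.42) = 4.414.
The smallest integer exceeding 4.414 is 5.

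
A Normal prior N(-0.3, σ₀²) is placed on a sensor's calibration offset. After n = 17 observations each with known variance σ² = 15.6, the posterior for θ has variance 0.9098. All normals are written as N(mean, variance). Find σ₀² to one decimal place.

For the Normal–Normal model with known σ², precisions add: τ_n = τ₀ + n/σ².
So 1/σ₀² = 1/0.9098 − 17/15.6 = 1.099143 − 1.089744 = 0.009399.
Hence σ₀² = 1/0.009399 ≈ 106.4.

σ₀² = 106.4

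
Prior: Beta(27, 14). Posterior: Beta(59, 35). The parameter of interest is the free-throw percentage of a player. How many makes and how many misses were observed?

Under Beta–binomial conjugacy the posterior parameters are (a+s, b+f).
Match parameters: s=59−27=32, f=35−14=21.

32 makes and 21 misses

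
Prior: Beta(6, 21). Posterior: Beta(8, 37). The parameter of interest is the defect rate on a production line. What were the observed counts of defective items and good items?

Under Beta–binomial conjugacy the posterior parameters are (α+s, β+f).
So s = 8 − 6 = 2 and f = 37 − 21 = 16.

2 defective items and 16 good items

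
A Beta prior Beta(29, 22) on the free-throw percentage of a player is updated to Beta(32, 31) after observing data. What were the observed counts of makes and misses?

3 makes and 9 misses

Under Beta–binomial conjugacy the posterior parameters are (α+s, β+f).
So s = 32 − 29 = 3 and f = 31 − 22 = 9.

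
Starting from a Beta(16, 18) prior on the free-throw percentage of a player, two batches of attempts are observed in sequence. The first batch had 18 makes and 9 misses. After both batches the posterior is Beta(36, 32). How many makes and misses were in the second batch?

2 makes and 5 misses

Sequential conjugate updates are equivalent to a single update on the pooled data, so total successes = posterior α − prior α and total failures = posterior β − prior β.
Total across both batches: 36−16=20 makes, 32−18=14 misses.
Subtract the first batch: 20−18=2 makes and 14−9=5 misses.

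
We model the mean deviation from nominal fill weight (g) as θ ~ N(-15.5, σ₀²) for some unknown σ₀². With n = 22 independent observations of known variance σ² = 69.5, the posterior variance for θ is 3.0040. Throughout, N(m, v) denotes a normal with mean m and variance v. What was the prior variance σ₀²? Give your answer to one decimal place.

σ₀² = 61.2

For the Normal–Normal model with known σ², precisions add: τ_n = τ₀ + n/σ².
So 1/σ₀² = 1/3.0040 − 22/69.5 = 0.332889 − 0.316547 = 0.016342.
Hence σ₀² = 1/0.016342 ≈ 61.2.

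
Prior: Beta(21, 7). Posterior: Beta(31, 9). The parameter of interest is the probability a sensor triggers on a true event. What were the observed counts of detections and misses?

10 detections and 2 misses

A Beta(α, β) prior with s successes and f failures in binomial data gives a Beta(α+s, β+f) posterior.
So s = 31 − 21 = 10 and f = 9 − 7 = 2.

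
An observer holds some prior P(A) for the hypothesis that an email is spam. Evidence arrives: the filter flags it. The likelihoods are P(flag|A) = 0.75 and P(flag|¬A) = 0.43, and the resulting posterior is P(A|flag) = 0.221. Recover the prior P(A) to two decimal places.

P(A) = 0.14

Bayes' rule in odds form gives O(A|E) = O(A)·[P(E|A)/P(E|¬A)], hence O(A) = O(A|E)/LR.
Posterior odds = 0.221/(1−0.221) = 0.2837. LR = 0.75/0.43 = 1.7442.
Prior odds = 0.2837/1.7442 = 0.1627, so P(A) = 0.1627/(1+0.1627) ≈ 0.14.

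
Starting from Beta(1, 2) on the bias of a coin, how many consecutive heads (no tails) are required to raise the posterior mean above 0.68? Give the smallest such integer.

k = 4

After k heads and 0 tails the posterior is Beta(1+k, 2), with mean (1+k)/(1+2+k).
Set (1+k)/(3+k) > 0.68 and solve: k > (0.68·3 − 1)/(1 − 0.68) = 3.250.
The smallest integer exceeding 3.250 is 4, and checking k=4: (5)/(7) = 0.7143 > 0.68.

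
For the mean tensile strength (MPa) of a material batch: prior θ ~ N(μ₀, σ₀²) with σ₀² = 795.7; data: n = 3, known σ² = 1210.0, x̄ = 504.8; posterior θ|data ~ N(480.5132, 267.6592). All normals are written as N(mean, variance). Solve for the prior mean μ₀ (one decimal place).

The posterior mean is a precision-weighted average: μ_n = (τ₀μ₀ + τ_data·x̄)/(τ₀+τ_data), with τ₀=1/σ₀² and τ_data=n/σ².
Here τ₀ = 1/795.7 = 0.001257 and τ_data = 3/1210.0 = 0.002479, so τ_n = 0.003736.
Rearranging for μ₀: μ₀ = (μ_n·τ_n − τ_data·x̄)/τ₀ = (480.5132·0.003736 − 0.002479·504.8) / 0.001257 = 0.543798/0.001257 ≈ 432.6.

μ₀ = 432.6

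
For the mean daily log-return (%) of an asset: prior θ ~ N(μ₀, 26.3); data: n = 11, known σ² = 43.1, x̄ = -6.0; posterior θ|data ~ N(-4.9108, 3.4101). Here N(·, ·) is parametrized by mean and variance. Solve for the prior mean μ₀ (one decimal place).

μ₀ = 2.4

The posterior mean is a precision-weighted average: μ_n = (τ₀μ₀ + τ_data·x̄)/(τ₀+τ_data), with τ₀=1/σ₀² and τ_data=n/σ².
Here τ₀ = 1/26.3 = 0.038023 and τ_data = 11/43.1 = 0.255220, so τ_n = 0.293243.
Rearranging for μ₀: μ₀ = (μ_n·τ_n − τ_data·x̄)/τ₀ = (-4.9108·0.293243 − 0.255220·-6.0) / 0.038023 = 0.091262/0.038023 ≈ 2.4.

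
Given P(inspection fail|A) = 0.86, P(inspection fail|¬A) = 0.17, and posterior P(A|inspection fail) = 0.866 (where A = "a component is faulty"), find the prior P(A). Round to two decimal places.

P(A) = 0.56

In odds form, posterior odds = prior odds × likelihood ratio, so prior odds = posterior odds ÷ LR.
Posterior odds = 0.866/(1−0.866) = 6.4627. LR = 0.86/0.17 = 5.0588.
Prior odds = 6.4627/5.0588 = 1.2775, so P(A) = 1.2775/(1+1.2775) ≈ 0.56.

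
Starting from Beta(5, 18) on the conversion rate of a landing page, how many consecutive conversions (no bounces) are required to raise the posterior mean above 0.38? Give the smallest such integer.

k = 7

After k conversions and 0 bounces the posterior is Beta(5+k, 18), with mean (5+k)/(5+18+k).
Set (5+k)/(23+k) > 0.38 and solve: k > (0.38·23 − 5)/(1 − 0.38) = 6.032.
The smallest integer exceeding 6.032 is 7, and checking k=7: (12)/(30) = 0.4000 > 0.38.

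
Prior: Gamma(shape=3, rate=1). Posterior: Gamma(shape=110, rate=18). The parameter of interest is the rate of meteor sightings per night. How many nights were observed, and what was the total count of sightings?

A Gamma(α, β) prior (rate parametrization) on a Poisson rate with n observations summing to S gives posterior Gamma(α+S, β+n).
Matching: Σxᵢ = 110 − 3 = 107 and n = 18 − 1 = 17.

n = 17 nights with total 107 sightings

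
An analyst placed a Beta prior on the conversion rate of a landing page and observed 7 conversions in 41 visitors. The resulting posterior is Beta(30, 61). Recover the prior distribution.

Beta(23, 27)

Under Beta–binomial conjugacy the posterior parameters are (α+s, β+f).
Subtract the data counts: 30−7=23, 61−34=27.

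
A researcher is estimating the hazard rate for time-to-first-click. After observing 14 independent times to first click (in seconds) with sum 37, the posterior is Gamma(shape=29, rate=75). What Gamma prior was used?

Gamma(shape=15, rate=38)

For an exponential likelihood with a Gamma(α, β) prior on the rate, n observations with total T give posterior Gamma(α+n, β+T).
So α = 29 − 14 = 15 and β = 75 − 37 = 38.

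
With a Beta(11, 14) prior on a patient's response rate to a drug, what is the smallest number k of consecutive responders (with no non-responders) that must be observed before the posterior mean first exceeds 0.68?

After k responders and 0 non-responders the posterior is Beta(11+k, 14), with mean (11+k)/(11+14+k).
Set (11+k)/(25+k) > 0.68 and solve: k > (0.68·25 − 11)/(1 − 0.68) = 18.750.
The smallest integer exceeding 18.750 is 19.

k = 19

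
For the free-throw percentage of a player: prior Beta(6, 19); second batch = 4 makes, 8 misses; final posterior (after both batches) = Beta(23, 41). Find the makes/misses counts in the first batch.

13 makes and 14 misses

Sequential conjugate updates are equivalent to a single update on the pooled data, so total successes = posterior α − prior α and total failures = posterior β − prior β.
Total across both batches: 23−6=17 makes, 41−19=22 misses.
Subtract the second batch: 17−4=13 makes and 22−8=14 misses.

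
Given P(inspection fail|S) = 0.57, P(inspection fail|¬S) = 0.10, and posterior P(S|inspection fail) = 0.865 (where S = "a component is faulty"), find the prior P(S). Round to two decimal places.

P(S) = 0.53

Bayes' rule in odds form gives O(S|E) = O(S)·[P(E|S)/P(E|¬S)], hence O(S) = O(S|E)/LR.
Posterior odds = 0.865/(1−0.865) = 6.4074. LR = 0.57/0.10 = 5.7000.
Prior odds = 6.4074/5.7000 = 1.1241, so P(S) = 1.1241/(1+1.1241) ≈ 0.53.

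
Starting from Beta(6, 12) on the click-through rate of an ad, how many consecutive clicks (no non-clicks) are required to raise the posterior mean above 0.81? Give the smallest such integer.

After k clicks and 0 non-clicks the posterior is Beta(6+k, 12), with mean (6+k)/(6+12+k).
Set (6+k)/(18+k) > 0.81 and solve: k > (0.81·18 − 6)/(1 − 0.81) = 45.158.
The smallest integer exceeding 45.158 is 46, and checking k=46: (52)/(64) = 0.8125 > 0.81.

k = 46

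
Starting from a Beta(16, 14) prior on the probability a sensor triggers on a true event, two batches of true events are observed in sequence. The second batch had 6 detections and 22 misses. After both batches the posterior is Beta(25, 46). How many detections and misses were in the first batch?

Sequential conjugate updates are equivalent to a single update on the pooled data, so total successes = posterior α − prior α and total failures = posterior β − prior β.
Total across both batches: 25−16=9 detections, 46−14=32 misses.
Subtract the second batch: 9−6=3 detections and 32−22=10 misses.

3 detections and 10 misses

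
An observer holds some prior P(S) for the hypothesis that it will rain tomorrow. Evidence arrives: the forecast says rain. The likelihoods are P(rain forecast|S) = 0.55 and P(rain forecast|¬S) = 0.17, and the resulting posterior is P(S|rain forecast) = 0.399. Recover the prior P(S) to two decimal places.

P(S) = 0.17

In odds form, posterior odds = prior odds × likelihood ratio, so prior odds = posterior odds ÷ LR.
Posterior odds = 0.399/(1−0.399) = 0.6639. LR = 0.55/0.17 = 3.2353.
Prior odds = 0.6639/3.2353 = 0.2052, so P(S) = 0.2052/(1+0.2052) ≈ 0.17.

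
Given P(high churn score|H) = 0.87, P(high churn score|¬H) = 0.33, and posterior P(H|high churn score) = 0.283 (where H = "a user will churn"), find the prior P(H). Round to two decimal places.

In odds form, posterior odds = prior odds × likelihood ratio, so prior odds = posterior odds ÷ LR.
Posterior odds = 0.283/(1−0.283) = 0.3947. LR = 0.87/0.33 = 2.6364.
Prior odds = 0.3947/2.6364 = 0.1497, so P(H) = 0.1497/(1+0.1497) ≈ 0.13.

P(H) = 0.13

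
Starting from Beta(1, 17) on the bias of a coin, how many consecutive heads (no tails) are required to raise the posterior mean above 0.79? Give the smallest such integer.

After k heads and 0 tails the posterior is Beta(1+k, 17), with mean (1+k)/(1+17+k).
Set (1+k)/(18+k) > 0.79 and solve: k > (0.79·18 − 1)/(1 − 0.79) = 62.952.
The smallest integer exceeding 62.952 is 63.

k = 63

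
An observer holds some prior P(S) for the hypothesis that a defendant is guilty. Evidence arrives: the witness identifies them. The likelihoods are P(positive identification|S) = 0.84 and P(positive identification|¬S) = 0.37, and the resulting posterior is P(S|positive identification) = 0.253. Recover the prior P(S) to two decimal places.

P(S) = 0.13

Bayes' rule in odds form gives O(S|E) = O(S)·[P(E|S)/P(E|¬S)], hence O(S) = O(S|E)/LR.
Posterior odds = 0.253/(1−0.253) = 0.3387. LR = 0.84/0.37 = 2.2703.
Prior odds = 0.3387/2.2703 = 0.1492, so P(S) = 0.1492/(1+0.1492) ≈ 0.13.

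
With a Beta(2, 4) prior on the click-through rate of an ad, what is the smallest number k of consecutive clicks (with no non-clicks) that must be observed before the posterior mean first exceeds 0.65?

k = 6

After k clicks and 0 non-clicks the posterior is Beta(2+k, 4), with mean (2+k)/(2+4+k).
Set (2+k)/(6+k) > 0.65 and solve: k > (0.65·6 − 2)/(1 − 0.65) = 5.429.
The smallest integer exceeding 5.429 is 6, and checking k=6: (8)/(12) = 0.6667 > 0.65.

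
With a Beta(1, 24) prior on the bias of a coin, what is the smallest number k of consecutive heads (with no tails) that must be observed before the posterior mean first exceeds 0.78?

k = 85

After k heads and 0 tails the posterior is Beta(1+k, 24), with mean (1+k)/(1+24+k).
Set (1+k)/(25+k) > 0.78 and solve: k > (0.78·25 − 1)/(1 − 0.78) = 84.091.
The smallest integer exceeding 84.091 is 85, and checking k=85: (86)/(110) = 0.7818 > 0.78.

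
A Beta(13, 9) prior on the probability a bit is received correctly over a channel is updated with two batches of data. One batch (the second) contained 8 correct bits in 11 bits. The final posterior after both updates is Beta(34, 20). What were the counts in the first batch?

13 correct bits and 8 errors

Sequential conjugate updates are equivalent to a single update on the pooled data, so total successes = posterior α − prior α and total failures = posterior β − prior β.
Total across both batches: 34−13=21 correct bits, 20−9=11 errors.
Subtract the second batch: 21−8=13 correct bits and 11−3=8 errors.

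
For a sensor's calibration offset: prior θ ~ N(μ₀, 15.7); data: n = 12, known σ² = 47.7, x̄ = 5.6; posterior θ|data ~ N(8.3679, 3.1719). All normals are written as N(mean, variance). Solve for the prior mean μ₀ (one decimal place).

μ₀ = 19.3

With known observation variance, the Normal–Normal posterior has precision τ_n = τ₀ + n/σ² and mean μ_n = (τ₀μ₀ + (n/σ²)x̄)/τ_n.
Here τ₀ = 1/15.7 = 0.063694 and τ_data = 12/47.7 = 0.251572, so τ_n = 0.315266.
Rearranging for μ₀: μ₀ = (μ_n·τ_n − τ_data·x̄)/τ₀ = (8.3679·0.315266 − 0.251572·5.6) / 0.063694 = 1.229311/0.063694 ≈ 19.3.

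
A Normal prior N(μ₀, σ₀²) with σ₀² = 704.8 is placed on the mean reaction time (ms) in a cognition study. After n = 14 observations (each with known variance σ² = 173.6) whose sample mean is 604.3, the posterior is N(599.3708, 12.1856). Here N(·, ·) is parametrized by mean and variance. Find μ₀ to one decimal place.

μ₀ = 319.2

With known observation variance, the Normal–Normal posterior has precision τ_n = τ₀ + n/σ² and mean μ_n = (τ₀μ₀ + (n/σ²)x̄)/τ_n.
Here τ₀ = 1/704.8 = 0.001419 and τ_data = 14/173.6 = 0.080645, so τ_n = 0.082064.
Rearranging for μ₀: μ₀ = (μ_n·τ_n − τ_data·x̄)/τ₀ = (599.3708·0.082064 − 0.080645·604.3) / 0.001419 = 0.452992/0.001419 ≈ 319.2.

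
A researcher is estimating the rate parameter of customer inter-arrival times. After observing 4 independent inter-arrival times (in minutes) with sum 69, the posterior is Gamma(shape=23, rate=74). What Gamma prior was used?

Gamma(shape=19, rate=5)

For an exponential likelihood with a Gamma(α, β) prior on the rate, n observations with total T give posterior Gamma(α+n, β+T).
So α = 23 − 4 = 19 and β = 74 − 69 = 5.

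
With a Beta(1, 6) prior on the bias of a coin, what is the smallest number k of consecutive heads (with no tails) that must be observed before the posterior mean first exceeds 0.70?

k = 14

After k heads and 0 tails the posterior is Beta(1+k, 6), with mean (1+k)/(1+6+k).
Set (1+k)/(7+k) > 0.70 and solve: k > (0.70·7 − 1)/(1 − 0.70) = 13.000.
The smallest integer exceeding 13.000 is 14, and checking k=14: (15)/(21) = 0.7143 > 0.70.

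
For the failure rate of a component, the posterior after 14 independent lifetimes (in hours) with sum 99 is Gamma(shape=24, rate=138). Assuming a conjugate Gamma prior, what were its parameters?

Gamma(shape=10, rate=39)

Gamma–exponential conjugacy: posterior shape = α + n, posterior rate = β + Σtᵢ.
So α = 24 − 14 = 10 and β = 138 − 99 = 39.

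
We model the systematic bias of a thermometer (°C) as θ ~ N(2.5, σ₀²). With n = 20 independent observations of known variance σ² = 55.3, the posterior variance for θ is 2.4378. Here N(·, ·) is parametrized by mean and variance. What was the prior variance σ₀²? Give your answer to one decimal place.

Posterior precision equals prior precision plus data precision: 1/σ_n² = 1/σ₀² + n/σ².
So 1/σ₀² = 1/2.4378 − 20/55.3 = 0.410206 − 0.361664 = 0.048542.
Hence σ₀² = 1/0.048542 ≈ 20.6.

σ₀² = 20.6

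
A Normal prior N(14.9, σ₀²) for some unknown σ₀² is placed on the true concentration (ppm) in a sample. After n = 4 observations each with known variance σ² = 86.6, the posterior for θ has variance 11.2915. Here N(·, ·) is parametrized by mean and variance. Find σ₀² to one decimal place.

For the Normal–Normal model with known σ², precisions add: τ_n = τ₀ + n/σ².
So 1/σ₀² = 1/11.2915 − 4/86.6 = 0.088562 − 0.046189 = 0.042373.
Hence σ₀² = 1/0.042373 ≈ 23.6.

σ₀² = 23.6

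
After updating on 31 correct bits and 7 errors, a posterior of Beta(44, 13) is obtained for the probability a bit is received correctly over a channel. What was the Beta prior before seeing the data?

Beta(13, 6)

Under Beta–binomial conjugacy the posterior parameters are (α+s, β+f).
Subtract the data counts: 44−31=13, 13−7=6.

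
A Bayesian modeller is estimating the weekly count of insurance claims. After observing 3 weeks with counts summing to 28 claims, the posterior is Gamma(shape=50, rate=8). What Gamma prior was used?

Gamma–Poisson conjugacy: posterior shape = α + Σxᵢ, posterior rate = β + n.
So α = 50 − 28 = 22 and β = 8 − 3 = 5.

Gamma(shape=22, rate=5)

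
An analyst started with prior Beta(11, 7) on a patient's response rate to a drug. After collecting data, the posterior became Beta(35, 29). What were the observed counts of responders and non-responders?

Under Beta–binomial conjugacy the posterior parameters are (α+s, β+f).
So s = 35 − 11 = 24 and f = 29 − 7 = 22.

24 responders and 22 non-responders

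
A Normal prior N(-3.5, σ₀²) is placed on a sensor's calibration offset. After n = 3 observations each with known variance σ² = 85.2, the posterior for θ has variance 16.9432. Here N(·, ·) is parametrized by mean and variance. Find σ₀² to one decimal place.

Posterior precision equals prior precision plus data precision: 1/σ_n² = 1/σ₀² + n/σ².
So 1/σ₀² = 1/16.9432 − 3/85.2 = 0.059021 − 0.035211 = 0.023810.
Hence σ₀² = 1/0.023810 ≈ 42.0.

σ₀² = 42.0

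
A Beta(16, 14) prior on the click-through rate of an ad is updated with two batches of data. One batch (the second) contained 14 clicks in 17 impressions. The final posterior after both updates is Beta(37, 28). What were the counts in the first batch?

7 clicks and 11 non-clicks

Sequential conjugate updates are equivalent to a single update on the pooled data, so total successes = posterior α − prior α and total failures = posterior β − prior β.
Total across both batches: 37−16=21 clicks, 28−14=14 non-clicks.
Subtract the second batch: 21−14=7 clicks and 14−3=11 non-clicks.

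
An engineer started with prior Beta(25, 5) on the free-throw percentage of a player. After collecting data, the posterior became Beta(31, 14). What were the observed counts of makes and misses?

Beta is conjugate to the binomial likelihood: posterior = Beta(α+s, β+f).
Match parameters: s=31−25=6, f=14−5=9.

6 makes and 9 misses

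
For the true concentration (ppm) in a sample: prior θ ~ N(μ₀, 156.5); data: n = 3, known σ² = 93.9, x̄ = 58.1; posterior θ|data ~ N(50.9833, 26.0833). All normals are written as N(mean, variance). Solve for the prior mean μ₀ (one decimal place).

μ₀ = 15.4

The posterior mean is a precision-weighted average: μ_n = (τ₀μ₀ + τ_data·x̄)/(τ₀+τ_data), with τ₀=1/σ₀² and τ_data=n/σ².
Here τ₀ = 1/156.5 = 0.006390 and τ_data = 3/93.9 = 0.031949, so τ_n = 0.038339.
Rearranging for μ₀: μ₀ = (μ_n·τ_n − τ_data·x̄)/τ₀ = (50.9833·0.038339 − 0.031949·58.1) / 0.006390 = 0.098412/0.006390 ≈ 15.4.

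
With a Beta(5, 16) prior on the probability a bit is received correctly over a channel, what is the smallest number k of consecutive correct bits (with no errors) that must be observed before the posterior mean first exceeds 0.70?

After k correct bits and 0 errors the posterior is Beta(5+k, 16), with mean (5+k)/(5+16+k).
Set (5+k)/(21+k) > 0.70 and solve: k > (0.70·21 − 5)/(1 − 0.70) = 32.333.
The smallest integer exceeding 32.333 is 33.

k = 33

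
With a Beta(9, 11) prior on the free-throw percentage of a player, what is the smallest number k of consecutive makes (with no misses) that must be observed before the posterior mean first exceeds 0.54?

After k makes and 0 misses the posterior is Beta(9+k, 11), with mean (9+k)/(9+11+k).
Set (9+k)/(20+k) > 0.54 and solve: k > (0.54·20 − 9)/(1 − 0.54) = 3.913.
The smallest integer exceeding 3.913 is 4, and checking k=4: (13)/(24) = 0.5417 > 0.54.

k = 4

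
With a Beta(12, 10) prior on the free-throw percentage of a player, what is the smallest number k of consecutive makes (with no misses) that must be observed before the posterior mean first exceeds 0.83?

k = 37

After k makes and 0 misses the posterior is Beta(12+k, 10), with mean (12+k)/(12+10+k).
Set (12+k)/(22+k) > 0.83 and solve: k > (0.83·22 − 12)/(1 − 0.83) = 36.824.
The smallest integer exceeding 36.824 is 37, and checking k=37: (49)/(59) = 0.8305 > 0.83.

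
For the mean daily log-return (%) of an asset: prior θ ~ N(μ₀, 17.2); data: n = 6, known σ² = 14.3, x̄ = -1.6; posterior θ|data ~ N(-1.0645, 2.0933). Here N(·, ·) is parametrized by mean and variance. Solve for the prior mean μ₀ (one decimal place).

The posterior mean is a precision-weighted average: μ_n = (τ₀μ₀ + τ_data·x̄)/(τ₀+τ_data), with τ₀=1/σ₀² and τ_data=n/σ².
Here τ₀ = 1/17.2 = 0.058140 and τ_data = 6/14.3 = 0.419580, so τ_n = 0.477720.
Rearranging for μ₀: μ₀ = (μ_n·τ_n − τ_data·x̄)/τ₀ = (-1.0645·0.477720 − 0.419580·-1.6) / 0.058140 = 0.162795/0.058140 ≈ 2.8.

μ₀ = 2.8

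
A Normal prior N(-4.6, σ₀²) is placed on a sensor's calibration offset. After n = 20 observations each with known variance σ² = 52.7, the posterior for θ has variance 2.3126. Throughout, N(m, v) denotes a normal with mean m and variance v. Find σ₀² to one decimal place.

For the Normal–Normal model with known σ², precisions add: τ_n = τ₀ + n/σ².
So 1/σ₀² = 1/2.3126 − 20/52.7 = 0.432414 − 0.379507 = 0.052907.
Hence σ₀² = 1/0.052907 ≈ 18.9.

σ₀² = 18.9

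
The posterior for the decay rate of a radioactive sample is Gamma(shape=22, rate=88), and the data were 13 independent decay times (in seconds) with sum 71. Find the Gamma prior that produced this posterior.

Gamma–exponential conjugacy: posterior shape = α + n, posterior rate = β + Σtᵢ.
So α = 22 − 13 = 9 and β = 88 − 71 = 17.

Gamma(shape=9, rate=17)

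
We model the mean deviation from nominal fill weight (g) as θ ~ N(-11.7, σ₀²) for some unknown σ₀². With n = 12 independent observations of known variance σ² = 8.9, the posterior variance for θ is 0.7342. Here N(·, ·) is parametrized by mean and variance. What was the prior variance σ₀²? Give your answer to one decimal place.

Posterior precision equals prior precision plus data precision: 1/σ_n² = 1/σ₀² + n/σ².
So 1/σ₀² = 1/0.7342 − 12/8.9 = 1.362027 − 1.348315 = 0.013712.
Hence σ₀² = 1/0.013712 ≈ 72.9.

σ₀² = 72.9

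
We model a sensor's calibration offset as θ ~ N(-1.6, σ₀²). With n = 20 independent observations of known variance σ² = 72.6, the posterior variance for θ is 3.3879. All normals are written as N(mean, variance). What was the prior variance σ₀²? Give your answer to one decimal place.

For the Normal–Normal model with known σ², precisions add: τ_n = τ₀ + n/σ².
So 1/σ₀² = 1/3.3879 − 20/72.6 = 0.295168 − 0.275482 = 0.019686.
Hence σ₀² = 1/0.019686 ≈ 50.8.

σ₀² = 50.8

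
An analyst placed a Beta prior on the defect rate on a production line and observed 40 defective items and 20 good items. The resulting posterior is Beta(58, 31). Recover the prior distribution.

Beta is conjugate to the binomial likelihood: posterior = Beta(a+s, b+f).
Subtract the data counts: 58−40=18, 31−20=11.

Beta(18, 11)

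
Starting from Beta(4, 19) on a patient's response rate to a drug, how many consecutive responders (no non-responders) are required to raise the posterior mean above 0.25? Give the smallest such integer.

After k responders and 0 non-responders the posterior is Beta(4+k, 19), with mean (4+k)/(4+19+k).
Set (4+k)/(23+k) > 0.25 and solve: k > (0.25·23 − 4)/(1 − 0.25) = 2.333.
The smallest integer exceeding 2.333 is 3.

k = 3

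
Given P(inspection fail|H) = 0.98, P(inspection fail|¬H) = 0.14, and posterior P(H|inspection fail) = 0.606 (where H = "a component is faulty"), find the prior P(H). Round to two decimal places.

Bayes' rule in odds form gives O(H|E) = O(H)·[P(E|H)/P(E|¬H)], hence O(H) = O(H|E)/LR.
Posterior odds = 0.606/(1−0.606) = 1.5381. LR = 0.98/0.14 = 7.0000.
Prior odds = 1.5381/7.0000 = 0.2197, so P(H) = 0.2197/(1+0.2197) ≈ 0.18.

P(H) = 0.18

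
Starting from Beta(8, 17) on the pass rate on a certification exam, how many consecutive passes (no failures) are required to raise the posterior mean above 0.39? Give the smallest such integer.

After k passes and 0 failures the posterior is Beta(8+k, 17), with mean (8+k)/(8+17+k).
Set (8+k)/(25+k) > 0.39 and solve: k > (0.39·25 − 8)/(1 − 0.39) = 2.869.
The smallest integer exceeding 2.869 is 3, and checking k=3: (11)/(28) = 0.3929 > 0.39.

k = 3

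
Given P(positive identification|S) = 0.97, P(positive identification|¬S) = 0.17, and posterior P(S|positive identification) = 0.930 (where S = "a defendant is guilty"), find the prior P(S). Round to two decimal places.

Bayes' rule in odds form gives O(S|E) = O(S)·[P(E|S)/P(E|¬S)], hence O(S) = O(S|E)/LR.
Posterior odds = 0.930/(1−0.930) = 13.2857. LR = 0.97/0.17 = 5.7059.
Prior odds = 13.2857/5.7059 = 2.3284, so P(S) = 2.3284/(1+2.3284) ≈ 0.70.

P(S) = 0.70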